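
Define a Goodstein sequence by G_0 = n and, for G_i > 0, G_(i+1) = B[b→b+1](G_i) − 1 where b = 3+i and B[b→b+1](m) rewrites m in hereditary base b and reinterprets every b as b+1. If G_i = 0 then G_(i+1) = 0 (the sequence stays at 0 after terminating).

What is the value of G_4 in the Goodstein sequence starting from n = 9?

21

step 0: 9 = 3^2; sub 4 for 3: 4^2; = 16; G_1 = 16−1 = 15
step 1: 15 = 3·4 + 3; sub 5 for 4: 3·5 + 3; = 18; G_2 = 18−1 = 17
step 2: 17 = 3·5 + 2; sub 6 for 5: 3·6 + 2; = 20; G_3 = 20−1 = 19
step 3: 19 = 3·6 + 1; sub 7 for 6: 3·7 + 1; = 22; G_4 = 22−1 = 21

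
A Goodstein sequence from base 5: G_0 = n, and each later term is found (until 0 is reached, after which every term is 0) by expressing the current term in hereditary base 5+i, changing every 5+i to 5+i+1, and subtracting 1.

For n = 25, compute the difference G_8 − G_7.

(0) 25|_5 = 5^2 ↦ 6^2|_6 = 36 ⇒ 35
(1) 35|_6 = 5·6 + 5 ↦ 5·7 + 5|_7 = 40 ⇒ 39
(2) 39|_7 = 5·7 + 4 ↦ 5·8 + 4|_8 = 44 ⇒ 43
(3) 43|_8 = 5·8 + 3 ↦ 5·9 + 3|_9 = 48 ⇒ 47
(4) 47|_9 = 5·9 + 2 ↦ 5·10 + 2|_10 = 52 ⇒ 51
(5) 51|_10 = 5·10 + 1 ↦ 5·11 + 1|_11 = 56 ⇒ 55
(6) 55|_11 = 5·11 ↦ 5·12|_12 = 60 ⇒ 59
(7) 59|_12 = 4·12 + 11 ↦ 4·13 + 11|_13 = 63 ⇒ 62

3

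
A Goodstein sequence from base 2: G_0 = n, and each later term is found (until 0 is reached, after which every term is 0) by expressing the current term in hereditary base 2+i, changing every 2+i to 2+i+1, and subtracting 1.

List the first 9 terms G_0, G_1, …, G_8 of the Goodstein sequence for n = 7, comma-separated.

G_0 = 7. HB_2(7) = 2^2 + 2 + 1. Bump = 31. G_1 = 30.
G_1 = 30. HB_3(30) = 3^3 + 3. Bump = 260. G_2 = 259.
G_2 = 259. HB_4(259) = 4^4 + 3. Bump = 3128. G_3 = 3127.
G_3 = 3127. HB_5(3127) = 5^5 + 2. Bump = 46658. G_4 = 46657.
G_4 = 46657. HB_6(46657) = 6^6 + 1. Bump = 823544. G_5 = 823543.
G_5 = 823543. HB_7(823543) = 7^7. Bump = 16777216. G_6 = 16777215.
G_6 = 16777215. HB_8(16777215) = 7·8^7 + 7·8^6 + 7·8^5 + 7·8^4 + 7·8^3 + 7·8^2 + 7·8 + 7. Bump = 37665880. G_7 = 37665879.
G_7 = 37665879. HB_9(37665879) = 7·9^7 + 7·9^6 + 7·9^5 + 7·9^4 + 7·9^3 + 7·9^2 + 7·9 + 6. Bump = 77777776. G_8 = 77777775.

7, 30, 259, 3127, 46657, 823543, 16777215, 37665879, 77777775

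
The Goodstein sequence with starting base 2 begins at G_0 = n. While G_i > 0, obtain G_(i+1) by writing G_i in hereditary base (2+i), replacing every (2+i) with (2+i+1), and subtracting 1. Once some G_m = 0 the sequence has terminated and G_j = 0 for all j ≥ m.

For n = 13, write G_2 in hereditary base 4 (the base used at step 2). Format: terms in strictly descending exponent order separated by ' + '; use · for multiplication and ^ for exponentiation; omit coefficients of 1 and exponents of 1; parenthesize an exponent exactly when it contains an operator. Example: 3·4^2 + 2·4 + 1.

[0] 13 ≡ 2^(2 + 1) + 2^2 + 1 (base 2). Lift 3: 109. −1: 108.
[1] 108 ≡ 3^(3 + 1) + 3^3 (base 3). Lift 4: 1280. −1: 1279.
[2] 1279 ≡ 4^(4 + 1) + 3·4^3 + 3·4^2 + 3·4 + 3 (base 4). Lift 5: 16093. −1: 16092.

4^(4 + 1) + 3·4^3 + 3·4^2 + 3·4 + 3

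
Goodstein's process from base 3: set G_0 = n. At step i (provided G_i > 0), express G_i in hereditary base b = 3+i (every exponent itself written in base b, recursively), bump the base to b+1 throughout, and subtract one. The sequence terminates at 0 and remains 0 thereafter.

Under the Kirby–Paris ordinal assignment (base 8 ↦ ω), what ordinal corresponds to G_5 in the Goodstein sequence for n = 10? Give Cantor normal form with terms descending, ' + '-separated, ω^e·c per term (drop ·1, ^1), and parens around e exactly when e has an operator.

ω·4 + 1

G_0=10  [base 3] 3^2 + 1  →[3↦4]→  4^2 + 1 = 17  −1 ⇒ G_1=16
G_1=16  [base 4] 4^2  →[4↦5]→  5^2 = 25  −1 ⇒ G_2=24
G_2=24  [base 5] 4·5 + 4  →[5↦6]→  4·6 + 4 = 28  −1 ⇒ G_3=27
G_3=27  [base 6] 4·6 + 3  →[6↦7]→  4·7 + 3 = 31  −1 ⇒ G_4=30
G_4=30  [base 7] 4·7 + 2  →[7↦8]→  4·8 + 2 = 34  −1 ⇒ G_5=33
G_5=33  [base 8] 4·8 + 1  →[8↦9]→  4·9 + 1 = 37  −1 ⇒ G_6=36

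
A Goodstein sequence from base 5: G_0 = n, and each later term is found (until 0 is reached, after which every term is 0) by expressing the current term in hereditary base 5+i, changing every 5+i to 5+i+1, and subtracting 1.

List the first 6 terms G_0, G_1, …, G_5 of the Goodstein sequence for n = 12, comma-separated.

12, 13, 14, 15, 15, 15

G_0 = 12. HB_5(12) = 2·5 + 2. Bump = 14. G_1 = 13.
G_1 = 13. HB_6(13) = 2·6 + 1. Bump = 15. G_2 = 14.
G_2 = 14. HB_7(14) = 2·7. Bump = 16. G_3 = 15.
G_3 = 15. HB_8(15) = 8 + 7. Bump = 16. G_4 = 15.
G_4 = 15. HB_9(15) = 9 + 6. Bump = 16. G_5 = 15.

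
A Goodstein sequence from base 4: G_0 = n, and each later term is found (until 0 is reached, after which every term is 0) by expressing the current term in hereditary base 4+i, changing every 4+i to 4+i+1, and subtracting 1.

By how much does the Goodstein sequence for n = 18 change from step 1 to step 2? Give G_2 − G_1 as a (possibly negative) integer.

base 4: 18 = 4^2 + 2; at 5: 5^2 + 2 = 27; next = 26
base 5: 26 = 5^2 + 1; at 6: 6^2 + 1 = 37; next = 36

10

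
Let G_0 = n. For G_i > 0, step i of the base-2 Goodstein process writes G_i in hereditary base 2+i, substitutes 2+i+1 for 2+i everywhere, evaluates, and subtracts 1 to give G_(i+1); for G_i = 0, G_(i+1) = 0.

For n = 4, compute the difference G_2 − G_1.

4 —HB2→ 2^2 —bump→ 3^3 = 27 —(−1)→ 26
26 —HB3→ 2·3^2 + 2·3 + 2 —bump→ 2·4^2 + 2·4 + 2 = 42 —(−1)→ 41

15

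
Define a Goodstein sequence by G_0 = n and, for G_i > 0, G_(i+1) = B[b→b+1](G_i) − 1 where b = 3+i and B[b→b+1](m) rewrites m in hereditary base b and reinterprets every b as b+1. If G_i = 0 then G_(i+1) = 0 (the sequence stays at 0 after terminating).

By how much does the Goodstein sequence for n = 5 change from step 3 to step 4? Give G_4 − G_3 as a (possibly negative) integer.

i=0: 5 = 3 + 2 (b=3); 3→4: 4 + 2 = 6; 6−1 = 5
i=1: 5 = 4 + 1 (b=4); 4→5: 5 + 1 = 6; 6−1 = 5
i=2: 5 = 5 (b=5); 5→6: 6 = 6; 6−1 = 5
i=3: 5 = 5 (b=6); 6→7: 5 = 5; 5−1 = 4

-1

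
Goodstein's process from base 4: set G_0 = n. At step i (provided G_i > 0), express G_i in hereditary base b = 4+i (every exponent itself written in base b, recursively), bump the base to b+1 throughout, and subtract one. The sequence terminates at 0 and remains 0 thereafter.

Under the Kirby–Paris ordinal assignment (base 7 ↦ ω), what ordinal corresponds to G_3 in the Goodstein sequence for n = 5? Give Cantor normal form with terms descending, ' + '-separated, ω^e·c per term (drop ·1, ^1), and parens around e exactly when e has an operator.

4

(0) 5|_4 = 4 + 1 ↦ 5 + 1|_5 = 6 ⇒ 5
(1) 5|_5 = 5 ↦ 6|_6 = 6 ⇒ 5
(2) 5|_6 = 5 ↦ 5|_7 = 5 ⇒ 4
(3) 4|_7 = 4 ↦ 4|_8 = 4 ⇒ 3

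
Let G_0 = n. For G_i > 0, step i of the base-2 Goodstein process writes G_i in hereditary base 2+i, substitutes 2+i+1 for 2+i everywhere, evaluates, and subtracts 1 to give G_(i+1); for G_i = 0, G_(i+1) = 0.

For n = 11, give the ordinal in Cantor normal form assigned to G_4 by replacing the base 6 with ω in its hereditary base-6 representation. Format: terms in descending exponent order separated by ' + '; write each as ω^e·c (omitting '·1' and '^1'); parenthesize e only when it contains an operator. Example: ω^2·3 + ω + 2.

[0] 11 ≡ 2^(2 + 1) + 2 + 1 (base 2). Lift 3: 85. −1: 84.
[1] 84 ≡ 3^(3 + 1) + 3 (base 3). Lift 4: 1028. −1: 1027.
[2] 1027 ≡ 4^(4 + 1) + 3 (base 4). Lift 5: 15628. −1: 15627.
[3] 15627 ≡ 5^(5 + 1) + 2 (base 5). Lift 6: 279938. −1: 279937.
[4] 279937 ≡ 6^(6 + 1) + 1 (base 6). Lift 7: 5764802. −1: 5764801.

ω^(ω + 1) + 1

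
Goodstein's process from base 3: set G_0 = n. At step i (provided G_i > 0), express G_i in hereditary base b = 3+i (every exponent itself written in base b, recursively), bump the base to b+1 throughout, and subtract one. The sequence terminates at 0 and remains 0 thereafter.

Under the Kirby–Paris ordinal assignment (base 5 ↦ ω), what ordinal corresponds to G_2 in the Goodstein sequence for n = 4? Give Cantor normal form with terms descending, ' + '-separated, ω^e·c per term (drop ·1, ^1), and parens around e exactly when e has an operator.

G_0=4  [base 3] 3 + 1  →[3↦4]→  4 + 1 = 5  −1 ⇒ G_1=4
G_1=4  [base 4] 4  →[4↦5]→  5 = 5  −1 ⇒ G_2=4

4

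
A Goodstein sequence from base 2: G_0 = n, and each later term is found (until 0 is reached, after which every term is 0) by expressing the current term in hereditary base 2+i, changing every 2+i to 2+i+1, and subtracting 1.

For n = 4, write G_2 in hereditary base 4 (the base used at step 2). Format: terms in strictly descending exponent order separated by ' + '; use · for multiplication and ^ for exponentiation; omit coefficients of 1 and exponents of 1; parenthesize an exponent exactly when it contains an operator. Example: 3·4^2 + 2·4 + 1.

2·4^2 + 2·4 + 1

i=0: 4 = 2^2 (b=2); 2→3: 3^3 = 27; 27−1 = 26
i=1: 26 = 2·3^2 + 2·3 + 2 (b=3); 3→4: 2·4^2 + 2·4 + 2 = 42; 42−1 = 41
i=2: 41 = 2·4^2 + 2·4 + 1 (b=4); 4→5: 2·5^2 + 2·5 + 1 = 61; 61−1 = 60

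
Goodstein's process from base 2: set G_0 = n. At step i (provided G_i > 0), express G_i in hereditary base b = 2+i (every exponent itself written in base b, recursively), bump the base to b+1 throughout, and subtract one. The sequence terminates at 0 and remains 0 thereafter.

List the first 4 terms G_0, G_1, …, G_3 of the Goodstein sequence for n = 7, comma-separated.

7, 30, 259, 3127

G_0 = 7. HB_2(7) = 2^2 + 2 + 1. Bump = 31. G_1 = 30.
G_1 = 30. HB_3(30) = 3^3 + 3. Bump = 260. G_2 = 259.
G_2 = 259. HB_4(259) = 4^4 + 3. Bump = 3128. G_3 = 3127.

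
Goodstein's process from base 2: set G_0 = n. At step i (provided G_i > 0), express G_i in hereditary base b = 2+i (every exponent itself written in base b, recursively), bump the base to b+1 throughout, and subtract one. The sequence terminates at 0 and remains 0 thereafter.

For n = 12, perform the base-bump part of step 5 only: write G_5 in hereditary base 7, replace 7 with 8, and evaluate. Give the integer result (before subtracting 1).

134217868

base 2: 12 = 2^(2 + 1) + 2^2; at 3: 3^(3 + 1) + 3^3 = 108; next = 107
base 3: 107 = 3^(3 + 1) + 2·3^2 + 2·3 + 2; at 4: 4^(4 + 1) + 2·4^2 + 2·4 + 2 = 1066; next = 1065
base 4: 1065 = 4^(4 + 1) + 2·4^2 + 2·4 + 1; at 5: 5^(5 + 1) + 2·5^2 + 2·5 + 1 = 15686; next = 15685
base 5: 15685 = 5^(5 + 1) + 2·5^2 + 2·5; at 6: 6^(6 + 1) + 2·6^2 + 2·6 = 280020; next = 280019
base 6: 280019 = 6^(6 + 1) + 2·6^2 + 6 + 5; at 7: 7^(7 + 1) + 2·7^2 + 7 + 5 = 5764911; next = 5764910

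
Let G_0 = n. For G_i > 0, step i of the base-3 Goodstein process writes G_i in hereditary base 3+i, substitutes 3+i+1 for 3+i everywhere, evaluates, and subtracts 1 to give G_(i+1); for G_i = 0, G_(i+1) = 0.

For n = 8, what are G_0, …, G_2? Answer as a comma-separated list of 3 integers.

8, 9, 10

base 3: 8 = 2·3 + 2; at 4: 2·4 + 2 = 10; next = 9
base 4: 9 = 2·4 + 1; at 5: 2·5 + 1 = 11; next = 10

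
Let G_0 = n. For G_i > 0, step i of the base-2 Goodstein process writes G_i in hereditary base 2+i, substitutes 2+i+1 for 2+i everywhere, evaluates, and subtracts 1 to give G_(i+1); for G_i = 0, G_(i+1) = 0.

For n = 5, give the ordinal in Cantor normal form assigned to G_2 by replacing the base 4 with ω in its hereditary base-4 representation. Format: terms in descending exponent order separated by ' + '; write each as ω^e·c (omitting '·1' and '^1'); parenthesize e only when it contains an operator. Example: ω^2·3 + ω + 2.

ω^3·3 + ω^2·3 + ω·3 + 3

(0) 5|_2 = 2^2 + 1 ↦ 3^3 + 1|_3 = 28 ⇒ 27
(1) 27|_3 = 3^3 ↦ 4^4|_4 = 256 ⇒ 255
(2) 255|_4 = 3·4^3 + 3·4^2 + 3·4 + 3 ↦ 3·5^3 + 3·5^2 + 3·5 + 3|_5 = 468 ⇒ 467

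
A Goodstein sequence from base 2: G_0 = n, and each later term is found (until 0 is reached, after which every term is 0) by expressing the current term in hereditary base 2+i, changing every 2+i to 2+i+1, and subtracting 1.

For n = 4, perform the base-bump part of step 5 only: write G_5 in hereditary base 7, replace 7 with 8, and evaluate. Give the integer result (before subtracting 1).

140

G_0 = 4. HB_2(4) = 2^2. Bump = 27. G_1 = 26.
G_1 = 26. HB_3(26) = 2·3^2 + 2·3 + 2. Bump = 42. G_2 = 41.
G_2 = 41. HB_4(41) = 2·4^2 + 2·4 + 1. Bump = 61. G_3 = 60.
G_3 = 60. HB_5(60) = 2·5^2 + 2·5. Bump = 84. G_4 = 83.
G_4 = 83. HB_6(83) = 2·6^2 + 6 + 5. Bump = 110. G_5 = 109.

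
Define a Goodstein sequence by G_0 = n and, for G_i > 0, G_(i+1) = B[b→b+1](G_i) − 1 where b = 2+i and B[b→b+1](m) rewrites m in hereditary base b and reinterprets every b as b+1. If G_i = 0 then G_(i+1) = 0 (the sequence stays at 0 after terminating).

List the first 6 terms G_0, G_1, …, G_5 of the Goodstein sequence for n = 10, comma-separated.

base 2: 10 = 2^(2 + 1) + 2; at 3: 3^(3 + 1) + 3 = 84; next = 83
base 3: 83 = 3^(3 + 1) + 2; at 4: 4^(4 + 1) + 2 = 1026; next = 1025
base 4: 1025 = 4^(4 + 1) + 1; at 5: 5^(5 + 1) + 1 = 15626; next = 15625
base 5: 15625 = 5^(5 + 1); at 6: 6^(6 + 1) = 279936; next = 279935
base 6: 279935 = 5·6^6 + 5·6^5 + 5·6^4 + 5·6^3 + 5·6^2 + 5·6 + 5; at 7: 5·7^7 + 5·7^5 + 5·7^4 + 5·7^3 + 5·7^2 + 5·7 + 5 = 4215755; next = 4215754

10, 83, 1025, 15625, 279935, 4215754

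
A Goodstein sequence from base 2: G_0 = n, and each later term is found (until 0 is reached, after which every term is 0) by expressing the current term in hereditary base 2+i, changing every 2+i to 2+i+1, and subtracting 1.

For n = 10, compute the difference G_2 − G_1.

[0] 10 ≡ 2^(2 + 1) + 2 (base 2). Lift 3: 84. −1: 83.
[1] 83 ≡ 3^(3 + 1) + 2 (base 3). Lift 4: 1026. −1: 1025.

942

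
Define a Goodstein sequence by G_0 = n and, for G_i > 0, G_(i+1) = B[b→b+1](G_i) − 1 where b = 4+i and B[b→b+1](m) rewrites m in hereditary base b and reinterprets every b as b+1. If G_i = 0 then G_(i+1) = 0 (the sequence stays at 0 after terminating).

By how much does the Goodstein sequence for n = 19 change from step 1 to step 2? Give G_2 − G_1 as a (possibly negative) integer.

10

19 —HB4→ 4^2 + 3 —bump→ 5^2 + 3 = 28 —(−1)→ 27
27 —HB5→ 5^2 + 2 —bump→ 6^2 + 2 = 38 —(−1)→ 37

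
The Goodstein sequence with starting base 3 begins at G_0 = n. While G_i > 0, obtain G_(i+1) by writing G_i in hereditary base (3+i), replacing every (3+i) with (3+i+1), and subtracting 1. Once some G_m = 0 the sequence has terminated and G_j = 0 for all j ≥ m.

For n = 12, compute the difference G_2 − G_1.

8

(0) 12|_3 = 3^2 + 3 ↦ 4^2 + 4|_4 = 20 ⇒ 19
(1) 19|_4 = 4^2 + 3 ↦ 5^2 + 3|_5 = 28 ⇒ 27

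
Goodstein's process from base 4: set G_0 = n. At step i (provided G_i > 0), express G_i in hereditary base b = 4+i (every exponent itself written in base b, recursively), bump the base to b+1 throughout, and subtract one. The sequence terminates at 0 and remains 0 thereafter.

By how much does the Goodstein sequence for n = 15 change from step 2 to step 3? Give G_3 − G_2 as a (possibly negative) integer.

2

base 4: 15 = 3·4 + 3; at 5: 3·5 + 3 = 18; next = 17
base 5: 17 = 3·5 + 2; at 6: 3·6 + 2 = 20; next = 19
base 6: 19 = 3·6 + 1; at 7: 3·7 + 1 = 22; next = 21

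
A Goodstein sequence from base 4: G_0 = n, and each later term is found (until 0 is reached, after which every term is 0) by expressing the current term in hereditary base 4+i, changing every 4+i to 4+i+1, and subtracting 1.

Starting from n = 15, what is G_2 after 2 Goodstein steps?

i=0: 15 = 3·4 + 3 (b=4); 4→5: 3·5 + 3 = 18; 18−1 = 17
i=1: 17 = 3·5 + 2 (b=5); 5→6: 3·6 + 2 = 20; 20−1 = 19
i=2: 19 = 3·6 + 1 (b=6); 6→7: 3·7 + 1 = 22; 22−1 = 21

19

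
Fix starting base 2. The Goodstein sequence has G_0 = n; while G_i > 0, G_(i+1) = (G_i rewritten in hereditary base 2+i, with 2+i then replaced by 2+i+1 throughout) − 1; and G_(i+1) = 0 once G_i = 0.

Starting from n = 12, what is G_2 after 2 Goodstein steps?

1065

G_0=12  [base 2] 2^(2 + 1) + 2^2  →[2↦3]→  3^(3 + 1) + 3^3 = 108  −1 ⇒ G_1=107
G_1=107  [base 3] 3^(3 + 1) + 2·3^2 + 2·3 + 2  →[3↦4]→  4^(4 + 1) + 2·4^2 + 2·4 + 2 = 1066  −1 ⇒ G_2=1065
G_2=1065  [base 4] 4^(4 + 1) + 2·4^2 + 2·4 + 1  →[4↦5]→  5^(5 + 1) + 2·5^2 + 2·5 + 1 = 15686  −1 ⇒ G_3=15685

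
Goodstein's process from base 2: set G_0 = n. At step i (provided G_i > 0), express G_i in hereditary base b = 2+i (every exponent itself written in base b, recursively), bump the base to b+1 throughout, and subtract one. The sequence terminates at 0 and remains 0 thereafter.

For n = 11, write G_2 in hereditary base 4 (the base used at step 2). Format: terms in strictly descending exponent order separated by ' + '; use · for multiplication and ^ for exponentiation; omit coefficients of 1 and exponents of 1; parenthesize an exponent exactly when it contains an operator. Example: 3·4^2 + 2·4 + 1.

i=0: 11 = 2^(2 + 1) + 2 + 1 (b=2); 2→3: 3^(3 + 1) + 3 + 1 = 85; 85−1 = 84
i=1: 84 = 3^(3 + 1) + 3 (b=3); 3→4: 4^(4 + 1) + 4 = 1028; 1028−1 = 1027
i=2: 1027 = 4^(4 + 1) + 3 (b=4); 4→5: 5^(5 + 1) + 3 = 15628; 15628−1 = 15627

4^(4 + 1) + 3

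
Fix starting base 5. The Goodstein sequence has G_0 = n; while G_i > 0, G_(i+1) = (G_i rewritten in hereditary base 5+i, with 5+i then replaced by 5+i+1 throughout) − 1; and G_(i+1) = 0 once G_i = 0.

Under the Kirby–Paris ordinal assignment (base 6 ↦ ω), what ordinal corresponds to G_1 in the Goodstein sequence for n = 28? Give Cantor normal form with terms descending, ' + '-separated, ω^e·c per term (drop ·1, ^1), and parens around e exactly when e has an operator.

ω^2 + 2

base 5: 28 = 5^2 + 3; at 6: 6^2 + 3 = 39; next = 38
base 6: 38 = 6^2 + 2; at 7: 7^2 + 2 = 51; next = 50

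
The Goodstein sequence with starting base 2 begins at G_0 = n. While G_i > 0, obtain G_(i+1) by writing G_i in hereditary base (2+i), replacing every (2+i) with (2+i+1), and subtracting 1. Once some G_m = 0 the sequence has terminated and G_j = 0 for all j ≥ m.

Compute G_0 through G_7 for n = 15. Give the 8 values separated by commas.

G_0=15  [base 2] 2^(2 + 1) + 2^2 + 2 + 1  →[2↦3]→  3^(3 + 1) + 3^3 + 3 + 1 = 112  −1 ⇒ G_1=111
G_1=111  [base 3] 3^(3 + 1) + 3^3 + 3  →[3↦4]→  4^(4 + 1) + 4^4 + 4 = 1284  −1 ⇒ G_2=1283
G_2=1283  [base 4] 4^(4 + 1) + 4^4 + 3  →[4↦5]→  5^(5 + 1) + 5^5 + 3 = 18753  −1 ⇒ G_3=18752
G_3=18752  [base 5] 5^(5 + 1) + 5^5 + 2  →[5↦6]→  6^(6 + 1) + 6^6 + 2 = 326594  −1 ⇒ G_4=326593
G_4=326593  [base 6] 6^(6 + 1) + 6^6 + 1  →[6↦7]→  7^(7 + 1) + 7^7 + 1 = 6588345  −1 ⇒ G_5=6588344
G_5=6588344  [base 7] 7^(7 + 1) + 7^7  →[7↦8]→  8^(8 + 1) + 8^8 = 150994944  −1 ⇒ G_6=150994943
G_6=150994943  [base 8] 8^(8 + 1) + 7·8^7 + 7·8^6 + 7·8^5 + 7·8^4 + 7·8^3 + 7·8^2 + 7·8 + 7  →[8↦9]→  9^(9 + 1) + 7·9^7 + 7·9^6 + 7·9^5 + 7·9^4 + 7·9^3 + 7·9^2 + 7·9 + 7 = 3524450281  −1 ⇒ G_7=3524450280

15, 111, 1283, 18752, 326593, 6588344, 150994943, 3524450280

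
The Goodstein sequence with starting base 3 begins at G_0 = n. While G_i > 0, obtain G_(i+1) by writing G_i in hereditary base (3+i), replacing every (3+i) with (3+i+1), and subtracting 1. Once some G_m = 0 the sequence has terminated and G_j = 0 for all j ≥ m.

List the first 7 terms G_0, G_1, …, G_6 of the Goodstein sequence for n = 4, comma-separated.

i=0: 4 = 3 + 1 (b=3); 3→4: 4 + 1 = 5; 5−1 = 4
i=1: 4 = 4 (b=4); 4→5: 5 = 5; 5−1 = 4
i=2: 4 = 4 (b=5); 5→6: 4 = 4; 4−1 = 3
i=3: 3 = 3 (b=6); 6→7: 3 = 3; 3−1 = 2
i=4: 2 = 2 (b=7); 7→8: 2 = 2; 2−1 = 1
i=5: 1 = 1 (b=8); 8→9: 1 = 1; 1−1 = 0

4, 4, 4, 3, 2, 1, 0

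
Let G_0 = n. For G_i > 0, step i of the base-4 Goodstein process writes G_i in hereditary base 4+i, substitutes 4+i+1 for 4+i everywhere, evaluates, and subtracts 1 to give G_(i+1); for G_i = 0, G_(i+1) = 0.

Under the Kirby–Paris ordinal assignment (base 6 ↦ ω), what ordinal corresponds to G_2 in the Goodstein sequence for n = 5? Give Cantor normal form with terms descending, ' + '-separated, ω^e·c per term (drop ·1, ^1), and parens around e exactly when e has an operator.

5

G_0 = 5. HB_4(5) = 4 + 1. Bump = 6. G_1 = 5.
G_1 = 5. HB_5(5) = 5. Bump = 6. G_2 = 5.
G_2 = 5. HB_6(5) = 5. Bump = 5. G_3 = 4.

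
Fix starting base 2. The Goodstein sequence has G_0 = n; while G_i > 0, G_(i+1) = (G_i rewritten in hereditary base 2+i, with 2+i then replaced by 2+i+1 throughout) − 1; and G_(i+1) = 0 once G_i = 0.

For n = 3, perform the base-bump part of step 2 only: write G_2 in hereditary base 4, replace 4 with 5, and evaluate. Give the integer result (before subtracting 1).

3 —HB2→ 2 + 1 —bump→ 3 + 1 = 4 —(−1)→ 3
3 —HB3→ 3 —bump→ 4 = 4 —(−1)→ 3
3 —HB4→ 3 —bump→ 3 = 3 —(−1)→ 2

3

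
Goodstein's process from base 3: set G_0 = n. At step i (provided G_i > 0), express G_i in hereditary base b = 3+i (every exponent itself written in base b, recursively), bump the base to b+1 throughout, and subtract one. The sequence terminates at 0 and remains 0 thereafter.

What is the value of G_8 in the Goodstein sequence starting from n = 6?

step 0: 6 = 2·3; sub 4 for 3: 2·4; = 8; G_1 = 8−1 = 7
step 1: 7 = 4 + 3; sub 5 for 4: 5 + 3; = 8; G_2 = 8−1 = 7
step 2: 7 = 5 + 2; sub 6 for 5: 6 + 2; = 8; G_3 = 8−1 = 7
step 3: 7 = 6 + 1; sub 7 for 6: 7 + 1; = 8; G_4 = 8−1 = 7
step 4: 7 = 7; sub 8 for 7: 8; = 8; G_5 = 8−1 = 7
step 5: 7 = 7; sub 9 for 8: 7; = 7; G_6 = 7−1 = 6
step 6: 6 = 6; sub 10 for 9: 6; = 6; G_7 = 6−1 = 5
step 7: 5 = 5; sub 11 for 10: 5; = 5; G_8 = 5−1 = 4
step 8: 4 = 4; sub 12 for 11: 4; = 4; G_9 = 4−1 = 3

4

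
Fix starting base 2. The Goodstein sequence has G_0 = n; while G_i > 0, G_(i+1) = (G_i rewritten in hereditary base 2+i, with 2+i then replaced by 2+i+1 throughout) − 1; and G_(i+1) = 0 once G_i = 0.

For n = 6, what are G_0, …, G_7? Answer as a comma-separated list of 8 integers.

6, 29, 257, 3125, 46655, 98039, 187243, 332147

(0) 6|_2 = 2^2 + 2 ↦ 3^3 + 3|_3 = 30 ⇒ 29
(1) 29|_3 = 3^3 + 2 ↦ 4^4 + 2|_4 = 258 ⇒ 257
(2) 257|_4 = 4^4 + 1 ↦ 5^5 + 1|_5 = 3126 ⇒ 3125
(3) 3125|_5 = 5^5 ↦ 6^6|_6 = 46656 ⇒ 46655
(4) 46655|_6 = 5·6^5 + 5·6^4 + 5·6^3 + 5·6^2 + 5·6 + 5 ↦ 5·7^5 + 5·7^4 + 5·7^3 + 5·7^2 + 5·7 + 5|_7 = 98040 ⇒ 98039
(5) 98039|_7 = 5·7^5 + 5·7^4 + 5·7^3 + 5·7^2 + 5·7 + 4 ↦ 5·8^5 + 5·8^4 + 5·8^3 + 5·8^2 + 5·8 + 4|_8 = 187244 ⇒ 187243
(6) 187243|_8 = 5·8^5 + 5·8^4 + 5·8^3 + 5·8^2 + 5·8 + 3 ↦ 5·9^5 + 5·9^4 + 5·9^3 + 5·9^2 + 5·9 + 3|_9 = 332148 ⇒ 332147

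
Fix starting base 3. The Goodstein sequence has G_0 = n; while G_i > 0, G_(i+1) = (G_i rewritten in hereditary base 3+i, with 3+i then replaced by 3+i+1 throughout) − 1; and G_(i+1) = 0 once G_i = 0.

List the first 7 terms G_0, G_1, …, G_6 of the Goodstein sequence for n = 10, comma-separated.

base 3: 10 = 3^2 + 1; at 4: 4^2 + 1 = 17; next = 16
base 4: 16 = 4^2; at 5: 5^2 = 25; next = 24
base 5: 24 = 4·5 + 4; at 6: 4·6 + 4 = 28; next = 27
base 6: 27 = 4·6 + 3; at 7: 4·7 + 3 = 31; next = 30
base 7: 30 = 4·7 + 2; at 8: 4·8 + 2 = 34; next = 33
base 8: 33 = 4·8 + 1; at 9: 4·9 + 1 = 37; next = 36

10, 16, 24, 27, 30, 33, 36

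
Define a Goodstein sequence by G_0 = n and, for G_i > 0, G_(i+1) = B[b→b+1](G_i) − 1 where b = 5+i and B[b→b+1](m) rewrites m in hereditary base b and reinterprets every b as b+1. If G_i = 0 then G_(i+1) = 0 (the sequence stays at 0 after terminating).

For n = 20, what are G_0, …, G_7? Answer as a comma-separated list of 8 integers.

base 5: 20 = 4·5; at 6: 4·6 = 24; next = 23
base 6: 23 = 3·6 + 5; at 7: 3·7 + 5 = 26; next = 25
base 7: 25 = 3·7 + 4; at 8: 3·8 + 4 = 28; next = 27
base 8: 27 = 3·8 + 3; at 9: 3·9 + 3 = 30; next = 29
base 9: 29 = 3·9 + 2; at 10: 3·10 + 2 = 32; next = 31
base 10: 31 = 3·10 + 1; at 11: 3·11 + 1 = 34; next = 33
base 11: 33 = 3·11; at 12: 3·12 = 36; next = 35

20, 23, 25, 27, 29, 31, 33, 35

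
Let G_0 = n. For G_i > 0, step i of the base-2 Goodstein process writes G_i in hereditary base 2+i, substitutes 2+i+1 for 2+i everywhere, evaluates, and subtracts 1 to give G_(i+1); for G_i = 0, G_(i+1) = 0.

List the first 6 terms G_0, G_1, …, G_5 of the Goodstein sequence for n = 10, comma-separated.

10, 83, 1025, 15625, 279935, 4215754

G_0=10  [base 2] 2^(2 + 1) + 2  →[2↦3]→  3^(3 + 1) + 3 = 84  −1 ⇒ G_1=83
G_1=83  [base 3] 3^(3 + 1) + 2  →[3↦4]→  4^(4 + 1) + 2 = 1026  −1 ⇒ G_2=1025
G_2=1025  [base 4] 4^(4 + 1) + 1  →[4↦5]→  5^(5 + 1) + 1 = 15626  −1 ⇒ G_3=15625
G_3=15625  [base 5] 5^(5 + 1)  →[5↦6]→  6^(6 + 1) = 279936  −1 ⇒ G_4=279935
G_4=279935  [base 6] 5·6^6 + 5·6^5 + 5·6^4 + 5·6^3 + 5·6^2 + 5·6 + 5  →[6↦7]→  5·7^7 + 5·7^5 + 5·7^4 + 5·7^3 + 5·7^2 + 5·7 + 5 = 4215755  −1 ⇒ G_5=4215754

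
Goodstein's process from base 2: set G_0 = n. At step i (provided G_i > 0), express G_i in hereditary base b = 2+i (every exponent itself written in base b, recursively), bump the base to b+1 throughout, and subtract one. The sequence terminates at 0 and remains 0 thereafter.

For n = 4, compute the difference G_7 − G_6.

34

4 —HB2→ 2^2 —bump→ 3^3 = 27 —(−1)→ 26
26 —HB3→ 2·3^2 + 2·3 + 2 —bump→ 2·4^2 + 2·4 + 2 = 42 —(−1)→ 41
41 —HB4→ 2·4^2 + 2·4 + 1 —bump→ 2·5^2 + 2·5 + 1 = 61 —(−1)→ 60
60 —HB5→ 2·5^2 + 2·5 —bump→ 2·6^2 + 2·6 = 84 —(−1)→ 83
83 —HB6→ 2·6^2 + 6 + 5 —bump→ 2·7^2 + 7 + 5 = 110 —(−1)→ 109
109 —HB7→ 2·7^2 + 7 + 4 —bump→ 2·8^2 + 8 + 4 = 140 —(−1)→ 139
139 —HB8→ 2·8^2 + 8 + 3 —bump→ 2·9^2 + 9 + 3 = 174 —(−1)→ 173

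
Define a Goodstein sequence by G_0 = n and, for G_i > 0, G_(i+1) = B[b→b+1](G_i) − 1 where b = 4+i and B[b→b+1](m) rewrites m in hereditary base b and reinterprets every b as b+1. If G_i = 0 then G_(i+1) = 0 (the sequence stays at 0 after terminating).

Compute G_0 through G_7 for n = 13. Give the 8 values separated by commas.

13, 15, 17, 18, 19, 20, 21, 22

i=0: 13 = 3·4 + 1 (b=4); 4→5: 3·5 + 1 = 16; 16−1 = 15
i=1: 15 = 3·5 (b=5); 5→6: 3·6 = 18; 18−1 = 17
i=2: 17 = 2·6 + 5 (b=6); 6→7: 2·7 + 5 = 19; 19−1 = 18
i=3: 18 = 2·7 + 4 (b=7); 7→8: 2·8 + 4 = 20; 20−1 = 19
i=4: 19 = 2·8 + 3 (b=8); 8→9: 2·9 + 3 = 21; 21−1 = 20
i=5: 20 = 2·9 + 2 (b=9); 9→10: 2·10 + 2 = 22; 22−1 = 21
i=6: 21 = 2·10 + 1 (b=10); 10→11: 2·11 + 1 = 23; 23−1 = 22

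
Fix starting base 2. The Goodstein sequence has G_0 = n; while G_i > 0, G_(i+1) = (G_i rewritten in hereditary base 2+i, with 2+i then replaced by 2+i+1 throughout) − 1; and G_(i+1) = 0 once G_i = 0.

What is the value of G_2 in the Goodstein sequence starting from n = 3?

base 2: 3 = 2 + 1; at 3: 3 + 1 = 4; next = 3
base 3: 3 = 3; at 4: 4 = 4; next = 3

3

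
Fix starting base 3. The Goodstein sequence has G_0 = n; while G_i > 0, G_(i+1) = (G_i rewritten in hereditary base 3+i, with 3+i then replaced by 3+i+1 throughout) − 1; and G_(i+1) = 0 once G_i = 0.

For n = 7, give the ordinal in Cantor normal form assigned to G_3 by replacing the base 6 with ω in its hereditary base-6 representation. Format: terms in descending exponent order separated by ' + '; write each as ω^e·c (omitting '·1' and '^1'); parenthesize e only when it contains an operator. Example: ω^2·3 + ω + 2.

7 —HB3→ 2·3 + 1 —bump→ 2·4 + 1 = 9 —(−1)→ 8
8 —HB4→ 2·4 —bump→ 2·5 = 10 —(−1)→ 9
9 —HB5→ 5 + 4 —bump→ 6 + 4 = 10 —(−1)→ 9
9 —HB6→ 6 + 3 —bump→ 7 + 3 = 10 —(−1)→ 9

ω + 3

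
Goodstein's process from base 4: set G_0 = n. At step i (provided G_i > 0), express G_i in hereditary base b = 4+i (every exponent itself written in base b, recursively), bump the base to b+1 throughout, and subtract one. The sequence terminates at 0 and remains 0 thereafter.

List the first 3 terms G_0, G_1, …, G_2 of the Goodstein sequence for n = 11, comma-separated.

11, 12, 13

[0] 11 ≡ 2·4 + 3 (base 4). Lift 5: 13. −1: 12.
[1] 12 ≡ 2·5 + 2 (base 5). Lift 6: 14. −1: 13.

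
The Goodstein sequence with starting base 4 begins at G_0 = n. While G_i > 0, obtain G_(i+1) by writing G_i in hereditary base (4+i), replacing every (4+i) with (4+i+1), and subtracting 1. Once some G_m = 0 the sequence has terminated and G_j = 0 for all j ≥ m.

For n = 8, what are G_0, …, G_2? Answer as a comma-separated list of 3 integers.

8, 9, 9

G_0=8  [base 4] 2·4  →[4↦5]→  2·5 = 10  −1 ⇒ G_1=9
G_1=9  [base 5] 5 + 4  →[5↦6]→  6 + 4 = 10  −1 ⇒ G_2=9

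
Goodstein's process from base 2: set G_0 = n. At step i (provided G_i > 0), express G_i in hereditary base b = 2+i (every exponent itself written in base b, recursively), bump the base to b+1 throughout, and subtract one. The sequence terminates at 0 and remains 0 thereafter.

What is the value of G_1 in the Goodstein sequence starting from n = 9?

81

G_0 = 9. HB_2(9) = 2^(2 + 1) + 1. Bump = 82. G_1 = 81.
G_1 = 81. HB_3(81) = 3^(3 + 1). Bump = 1024. G_2 = 1023.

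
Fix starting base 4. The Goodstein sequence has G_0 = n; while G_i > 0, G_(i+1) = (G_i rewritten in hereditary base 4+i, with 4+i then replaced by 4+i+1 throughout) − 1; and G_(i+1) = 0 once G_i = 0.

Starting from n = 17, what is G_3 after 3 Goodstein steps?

39

G_0=17  [base 4] 4^2 + 1  →[4↦5]→  5^2 + 1 = 26  −1 ⇒ G_1=25
G_1=25  [base 5] 5^2  →[5↦6]→  6^2 = 36  −1 ⇒ G_2=35
G_2=35  [base 6] 5·6 + 5  →[6↦7]→  5·7 + 5 = 40  −1 ⇒ G_3=39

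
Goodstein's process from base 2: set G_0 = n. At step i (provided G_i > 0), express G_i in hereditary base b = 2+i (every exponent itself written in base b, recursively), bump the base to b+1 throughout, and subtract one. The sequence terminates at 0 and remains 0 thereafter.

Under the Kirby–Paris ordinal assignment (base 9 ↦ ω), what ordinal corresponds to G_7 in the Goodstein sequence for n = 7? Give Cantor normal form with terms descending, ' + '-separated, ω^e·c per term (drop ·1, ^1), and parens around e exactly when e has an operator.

ω^7·7 + ω^6·7 + ω^5·7 + ω^4·7 + ω^3·7 + ω^2·7 + ω·7 + 6

base 2: 7 = 2^2 + 2 + 1; at 3: 3^3 + 3 + 1 = 31; next = 30
base 3: 30 = 3^3 + 3; at 4: 4^4 + 4 = 260; next = 259
base 4: 259 = 4^4 + 3; at 5: 5^5 + 3 = 3128; next = 3127
base 5: 3127 = 5^5 + 2; at 6: 6^6 + 2 = 46658; next = 46657
base 6: 46657 = 6^6 + 1; at 7: 7^7 + 1 = 823544; next = 823543
base 7: 823543 = 7^7; at 8: 8^8 = 16777216; next = 16777215
base 8: 16777215 = 7·8^7 + 7·8^6 + 7·8^5 + 7·8^4 + 7·8^3 + 7·8^2 + 7·8 + 7; at 9: 7·9^7 + 7·9^6 + 7·9^5 + 7·9^4 + 7·9^3 + 7·9^2 + 7·9 + 7 = 37665880; next = 37665879
base 9: 37665879 = 7·9^7 + 7·9^6 + 7·9^5 + 7·9^4 + 7·9^3 + 7·9^2 + 7·9 + 6; at 10: 7·10^7 + 7·10^6 + 7·10^5 + 7·10^4 + 7·10^3 + 7·10^2 + 7·10 + 6 = 77777776; next = 77777775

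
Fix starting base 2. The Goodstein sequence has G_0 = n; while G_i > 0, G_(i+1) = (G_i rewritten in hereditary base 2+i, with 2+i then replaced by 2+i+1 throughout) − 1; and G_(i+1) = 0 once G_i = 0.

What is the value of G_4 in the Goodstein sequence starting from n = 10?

279935

i=0: 10 = 2^(2 + 1) + 2 (b=2); 2→3: 3^(3 + 1) + 3 = 84; 84−1 = 83
i=1: 83 = 3^(3 + 1) + 2 (b=3); 3→4: 4^(4 + 1) + 2 = 1026; 1026−1 = 1025
i=2: 1025 = 4^(4 + 1) + 1 (b=4); 4→5: 5^(5 + 1) + 1 = 15626; 15626−1 = 15625
i=3: 15625 = 5^(5 + 1) (b=5); 5→6: 6^(6 + 1) = 279936; 279936−1 = 279935
i=4: 279935 = 5·6^6 + 5·6^5 + 5·6^4 + 5·6^3 + 5·6^2 + 5·6 + 5 (b=6); 6→7: 5·7^7 + 5·7^5 + 5·7^4 + 5·7^3 + 5·7^2 + 5·7 + 5 = 4215755; 4215755−1 = 4215754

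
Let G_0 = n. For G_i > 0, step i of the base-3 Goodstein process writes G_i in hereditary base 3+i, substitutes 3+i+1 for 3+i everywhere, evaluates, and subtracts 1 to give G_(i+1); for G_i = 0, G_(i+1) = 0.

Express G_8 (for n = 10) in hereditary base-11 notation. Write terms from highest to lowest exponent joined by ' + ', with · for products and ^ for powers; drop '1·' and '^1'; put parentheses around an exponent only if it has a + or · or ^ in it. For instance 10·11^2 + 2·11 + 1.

10 —HB3→ 3^2 + 1 —bump→ 4^2 + 1 = 17 —(−1)→ 16
16 —HB4→ 4^2 —bump→ 5^2 = 25 —(−1)→ 24
24 —HB5→ 4·5 + 4 —bump→ 4·6 + 4 = 28 —(−1)→ 27
27 —HB6→ 4·6 + 3 —bump→ 4·7 + 3 = 31 —(−1)→ 30
30 —HB7→ 4·7 + 2 —bump→ 4·8 + 2 = 34 —(−1)→ 33
33 —HB8→ 4·8 + 1 —bump→ 4·9 + 1 = 37 —(−1)→ 36
36 —HB9→ 4·9 —bump→ 4·10 = 40 —(−1)→ 39
39 —HB10→ 3·10 + 9 —bump→ 3·11 + 9 = 42 —(−1)→ 41

3·11 + 8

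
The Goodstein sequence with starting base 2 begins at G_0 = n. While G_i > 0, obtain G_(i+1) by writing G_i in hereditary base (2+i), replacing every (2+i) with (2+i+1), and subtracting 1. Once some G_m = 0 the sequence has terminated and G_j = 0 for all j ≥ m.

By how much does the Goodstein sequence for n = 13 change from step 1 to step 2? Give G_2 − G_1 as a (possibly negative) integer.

i=0: 13 = 2^(2 + 1) + 2^2 + 1 (b=2); 2→3: 3^(3 + 1) + 3^3 + 1 = 109; 109−1 = 108
i=1: 108 = 3^(3 + 1) + 3^3 (b=3); 3→4: 4^(4 + 1) + 4^4 = 1280; 1280−1 = 1279

1171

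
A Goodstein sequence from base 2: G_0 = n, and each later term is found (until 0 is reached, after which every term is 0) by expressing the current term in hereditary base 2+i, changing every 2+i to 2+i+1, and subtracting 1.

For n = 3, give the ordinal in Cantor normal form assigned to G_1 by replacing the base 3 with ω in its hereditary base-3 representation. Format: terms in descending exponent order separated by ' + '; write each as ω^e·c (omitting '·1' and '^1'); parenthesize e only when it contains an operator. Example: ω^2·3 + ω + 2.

G_0=3  [base 2] 2 + 1  →[2↦3]→  3 + 1 = 4  −1 ⇒ G_1=3
G_1=3  [base 3] 3  →[3↦4]→  4 = 4  −1 ⇒ G_2=3

ω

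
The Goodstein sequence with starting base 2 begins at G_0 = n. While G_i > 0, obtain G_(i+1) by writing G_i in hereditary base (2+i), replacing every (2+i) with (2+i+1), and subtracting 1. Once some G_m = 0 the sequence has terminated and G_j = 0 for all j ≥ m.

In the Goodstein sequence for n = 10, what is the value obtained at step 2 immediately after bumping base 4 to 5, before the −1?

15626

base 2: 10 = 2^(2 + 1) + 2; at 3: 3^(3 + 1) + 3 = 84; next = 83
base 3: 83 = 3^(3 + 1) + 2; at 4: 4^(4 + 1) + 2 = 1026; next = 1025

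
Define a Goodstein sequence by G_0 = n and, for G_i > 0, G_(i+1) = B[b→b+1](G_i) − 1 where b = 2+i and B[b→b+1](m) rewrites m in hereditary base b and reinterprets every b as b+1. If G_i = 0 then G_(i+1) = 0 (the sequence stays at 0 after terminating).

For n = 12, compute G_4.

i=0: 12 = 2^(2 + 1) + 2^2 (b=2); 2→3: 3^(3 + 1) + 3^3 = 108; 108−1 = 107
i=1: 107 = 3^(3 + 1) + 2·3^2 + 2·3 + 2 (b=3); 3→4: 4^(4 + 1) + 2·4^2 + 2·4 + 2 = 1066; 1066−1 = 1065
i=2: 1065 = 4^(4 + 1) + 2·4^2 + 2·4 + 1 (b=4); 4→5: 5^(5 + 1) + 2·5^2 + 2·5 + 1 = 15686; 15686−1 = 15685
i=3: 15685 = 5^(5 + 1) + 2·5^2 + 2·5 (b=5); 5→6: 6^(6 + 1) + 2·6^2 + 2·6 = 280020; 280020−1 = 280019
i=4: 280019 = 6^(6 + 1) + 2·6^2 + 6 + 5 (b=6); 6→7: 7^(7 + 1) + 2·7^2 + 7 + 5 = 5764911; 5764911−1 = 5764910

280019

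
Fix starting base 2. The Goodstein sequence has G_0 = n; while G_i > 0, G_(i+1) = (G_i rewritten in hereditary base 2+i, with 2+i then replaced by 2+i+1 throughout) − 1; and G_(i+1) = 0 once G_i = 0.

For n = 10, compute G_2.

10 —HB2→ 2^(2 + 1) + 2 —bump→ 3^(3 + 1) + 3 = 84 —(−1)→ 83
83 —HB3→ 3^(3 + 1) + 2 —bump→ 4^(4 + 1) + 2 = 1026 —(−1)→ 1025
1025 —HB4→ 4^(4 + 1) + 1 —bump→ 5^(5 + 1) + 1 = 15626 —(−1)→ 15625

1025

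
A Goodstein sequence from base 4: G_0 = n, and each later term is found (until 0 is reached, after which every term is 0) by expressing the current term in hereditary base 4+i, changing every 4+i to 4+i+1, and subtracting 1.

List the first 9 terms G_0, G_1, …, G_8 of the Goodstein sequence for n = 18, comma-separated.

G_0=18  [base 4] 4^2 + 2  →[4↦5]→  5^2 + 2 = 27  −1 ⇒ G_1=26
G_1=26  [base 5] 5^2 + 1  →[5↦6]→  6^2 + 1 = 37  −1 ⇒ G_2=36
G_2=36  [base 6] 6^2  →[6↦7]→  7^2 = 49  −1 ⇒ G_3=48
G_3=48  [base 7] 6·7 + 6  →[7↦8]→  6·8 + 6 = 54  −1 ⇒ G_4=53
G_4=53  [base 8] 6·8 + 5  →[8↦9]→  6·9 + 5 = 59  −1 ⇒ G_5=58
G_5=58  [base 9] 6·9 + 4  →[9↦10]→  6·10 + 4 = 64  −1 ⇒ G_6=63
G_6=63  [base 10] 6·10 + 3  →[10↦11]→  6·11 + 3 = 69  −1 ⇒ G_7=68
G_7=68  [base 11] 6·11 + 2  →[11↦12]→  6·12 + 2 = 74  −1 ⇒ G_8=73

18, 26, 36, 48, 53, 58, 63, 68, 73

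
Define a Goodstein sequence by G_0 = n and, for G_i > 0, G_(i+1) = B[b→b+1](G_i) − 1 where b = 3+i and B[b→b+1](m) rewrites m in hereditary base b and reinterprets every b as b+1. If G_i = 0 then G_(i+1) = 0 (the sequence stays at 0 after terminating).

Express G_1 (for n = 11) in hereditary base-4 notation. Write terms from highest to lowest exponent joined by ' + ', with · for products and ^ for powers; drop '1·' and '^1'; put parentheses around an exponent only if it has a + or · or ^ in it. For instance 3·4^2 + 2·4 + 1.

G_0 = 11. HB_3(11) = 3^2 + 2. Bump = 18. G_1 = 17.
G_1 = 17. HB_4(17) = 4^2 + 1. Bump = 26. G_2 = 25.

4^2 + 1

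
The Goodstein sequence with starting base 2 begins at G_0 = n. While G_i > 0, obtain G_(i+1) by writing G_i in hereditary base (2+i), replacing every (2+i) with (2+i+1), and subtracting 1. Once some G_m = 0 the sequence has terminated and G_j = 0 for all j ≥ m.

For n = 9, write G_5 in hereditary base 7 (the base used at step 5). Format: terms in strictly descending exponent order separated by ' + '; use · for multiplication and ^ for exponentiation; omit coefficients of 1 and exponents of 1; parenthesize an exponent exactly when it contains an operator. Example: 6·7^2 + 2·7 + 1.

3·7^7 + 3·7^3 + 3·7^2 + 3·7

G_0 = 9. HB_2(9) = 2^(2 + 1) + 1. Bump = 82. G_1 = 81.
G_1 = 81. HB_3(81) = 3^(3 + 1). Bump = 1024. G_2 = 1023.
G_2 = 1023. HB_4(1023) = 3·4^4 + 3·4^3 + 3·4^2 + 3·4 + 3. Bump = 9843. G_3 = 9842.
G_3 = 9842. HB_5(9842) = 3·5^5 + 3·5^3 + 3·5^2 + 3·5 + 2. Bump = 140744. G_4 = 140743.
G_4 = 140743. HB_6(140743) = 3·6^6 + 3·6^3 + 3·6^2 + 3·6 + 1. Bump = 2471827. G_5 = 2471826.
G_5 = 2471826. HB_7(2471826) = 3·7^7 + 3·7^3 + 3·7^2 + 3·7. Bump = 50333400. G_6 = 50333399.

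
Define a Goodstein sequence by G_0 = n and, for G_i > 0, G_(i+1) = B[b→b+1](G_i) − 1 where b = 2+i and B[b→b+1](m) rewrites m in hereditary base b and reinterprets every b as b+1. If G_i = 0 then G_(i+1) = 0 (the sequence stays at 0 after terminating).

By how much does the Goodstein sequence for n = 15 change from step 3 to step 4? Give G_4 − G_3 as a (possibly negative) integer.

307841

step 0: 15 = 2^(2 + 1) + 2^2 + 2 + 1; sub 3 for 2: 3^(3 + 1) + 3^3 + 3 + 1; = 112; G_1 = 112−1 = 111
step 1: 111 = 3^(3 + 1) + 3^3 + 3; sub 4 for 3: 4^(4 + 1) + 4^4 + 4; = 1284; G_2 = 1284−1 = 1283
step 2: 1283 = 4^(4 + 1) + 4^4 + 3; sub 5 for 4: 5^(5 + 1) + 5^5 + 3; = 18753; G_3 = 18753−1 = 18752
step 3: 18752 = 5^(5 + 1) + 5^5 + 2; sub 6 for 5: 6^(6 + 1) + 6^6 + 2; = 326594; G_4 = 326594−1 = 326593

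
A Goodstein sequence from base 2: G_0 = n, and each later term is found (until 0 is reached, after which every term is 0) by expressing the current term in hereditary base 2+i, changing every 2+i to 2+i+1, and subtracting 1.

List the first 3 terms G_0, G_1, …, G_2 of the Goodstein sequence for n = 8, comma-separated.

8, 80, 553

8 —HB2→ 2^(2 + 1) —bump→ 3^(3 + 1) = 81 —(−1)→ 80
80 —HB3→ 2·3^3 + 2·3^2 + 2·3 + 2 —bump→ 2·4^4 + 2·4^2 + 2·4 + 2 = 554 —(−1)→ 553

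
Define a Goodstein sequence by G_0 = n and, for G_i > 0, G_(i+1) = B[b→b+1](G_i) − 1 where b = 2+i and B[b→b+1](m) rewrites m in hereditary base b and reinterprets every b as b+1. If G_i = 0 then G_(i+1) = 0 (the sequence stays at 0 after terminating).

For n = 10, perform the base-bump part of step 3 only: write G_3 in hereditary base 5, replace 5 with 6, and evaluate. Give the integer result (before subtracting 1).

10 —HB2→ 2^(2 + 1) + 2 —bump→ 3^(3 + 1) + 3 = 84 —(−1)→ 83
83 —HB3→ 3^(3 + 1) + 2 —bump→ 4^(4 + 1) + 2 = 1026 —(−1)→ 1025
1025 —HB4→ 4^(4 + 1) + 1 —bump→ 5^(5 + 1) + 1 = 15626 —(−1)→ 15625

279936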